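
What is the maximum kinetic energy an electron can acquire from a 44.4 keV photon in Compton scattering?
6.5734 keV

Maximum energy transfer occurs at θ = 180° (backscattering).

Initial photon: E₀ = 44.4 keV → λ₀ = 27.9244 pm

Maximum Compton shift (at 180°):
Δλ_max = 2λ_C = 2 × 2.4263 = 4.8526 pm

Final wavelength:
λ' = 27.9244 + 4.8526 = 32.7770 pm

Minimum photon energy (maximum energy to electron):
E'_min = hc/λ' = 37.8266 keV

Maximum electron kinetic energy:
K_max = E₀ - E'_min = 44.4000 - 37.8266 = 6.5734 keV

(Intermediate values are shown rounded; full precision is carried through to the final answer.)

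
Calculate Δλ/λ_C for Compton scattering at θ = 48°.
0.3309 λ_C

The Compton shift formula is:
Δλ = λ_C(1 - cos θ)

Dividing both sides by λ_C:
Δλ/λ_C = 1 - cos θ

For θ = 48°:
Δλ/λ_C = 1 - cos(48°)
Δλ/λ_C = 1 - 0.6691
Δλ/λ_C = 0.3309

This means the shift is 0.3309 × λ_C = 0.8028 pm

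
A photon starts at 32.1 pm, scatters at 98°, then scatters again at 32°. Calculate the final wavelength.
35.2327 pm

Apply Compton shift twice:

First scattering at θ₁ = 98°:
Δλ₁ = λ_C(1 - cos(98°))
Δλ₁ = 2.4263 × 1.1392
Δλ₁ = 2.7640 pm

After first scattering:
λ₁ = 32.1 + 2.7640 = 34.8640 pm

Second scattering at θ₂ = 32°:
Δλ₂ = λ_C(1 - cos(32°))
Δλ₂ = 2.4263 × 0.1520
Δλ₂ = 0.3687 pm

Final wavelength:
λ₂ = 34.8640 + 0.3687 = 35.2327 pm

Total shift: Δλ_total = 2.7640 + 0.3687 = 3.1327 pm

(Intermediate values are shown rounded; full precision is carried through to the final answer.)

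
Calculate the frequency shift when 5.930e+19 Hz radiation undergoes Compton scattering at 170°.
2.893e+19 Hz (decrease)

Convert frequency to wavelength (c = 299792458 m/s):
λ₀ = c/f₀ = 299792458/5.930e+19 = 5.0555221e-12 m = 5.0555 pm

Calculate Compton shift:
Δλ = λ_C(1 - cos(170°)) = 4.8158 pm

Final wavelength:
λ' = λ₀ + Δλ = 5.0555 + 4.8158 = 9.8713 pm

Final frequency:
f' = c/λ' = 299792458/9.8712814e-12 = 3.0370166e+19 Hz

Frequency shift (decrease):
Δf = f₀ - f' = 5.930e+19 - 3.0370166e+19 = 2.893e+19 Hz

(Intermediate values are shown rounded; full precision is carried through to the final answer.)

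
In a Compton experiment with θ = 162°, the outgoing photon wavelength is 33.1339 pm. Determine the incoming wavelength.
28.4000 pm

From λ' = λ + Δλ, we have λ = λ' - Δλ

First calculate the Compton shift:
Δλ = λ_C(1 - cos θ)
Δλ = 2.4263 × (1 - cos(162°))
Δλ = 2.4263 × 1.9511
Δλ = 4.7339 pm

Initial wavelength:
λ = λ' - Δλ
λ = 33.1339 - 4.7339
λ = 28.4000 pm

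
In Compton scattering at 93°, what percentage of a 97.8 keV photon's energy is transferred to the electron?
0.1676 (or 16.76%)

Calculate initial and final photon energies:

Initial: E₀ = 97.8 keV → λ₀ = 12.6773 pm
Compton shift: Δλ = 2.5533 pm
Final wavelength: λ' = 15.2306 pm
Final energy: E' = 81.4046 keV

Fractional energy loss:
(E₀ - E')/E₀ = (97.8000 - 81.4046)/97.8000
= 16.3954/97.8000
= 0.1676
= 16.76%

(Intermediate values are shown rounded; full precision is carried through to the final answer.)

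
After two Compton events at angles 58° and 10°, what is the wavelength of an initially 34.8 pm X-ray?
35.9774 pm

Apply Compton shift twice:

First scattering at θ₁ = 58°:
Δλ₁ = λ_C(1 - cos(58°))
Δλ₁ = 2.4263 × 0.4701
Δλ₁ = 1.1406 pm

After first scattering:
λ₁ = 34.8 + 1.1406 = 35.9406 pm

Second scattering at θ₂ = 10°:
Δλ₂ = λ_C(1 - cos(10°))
Δλ₂ = 2.4263 × 0.0152
Δλ₂ = 0.0369 pm

Final wavelength:
λ₂ = 35.9406 + 0.0369 = 35.9774 pm

Total shift: Δλ_total = 1.1406 + 0.0369 = 1.1774 pm

(Intermediate values are shown rounded; full precision is carried through to the final answer.)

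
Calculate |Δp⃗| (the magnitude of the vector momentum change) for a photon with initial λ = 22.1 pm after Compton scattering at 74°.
3.4803e-23 kg·m/s

Photon momentum magnitude is p = h/λ.

Initial momentum:
p₀ = h/λ = 6.6261e-34/2.2100e-11 = 2.9982e-23 kg·m/s

After scattering:
λ' = λ + Δλ = 22.1 + 1.7575 = 23.8575 pm
p' = h/λ' = 6.6261e-34/2.3858e-11 = 2.7773e-23 kg·m/s

Momentum is a vector; the scattered photon's direction makes angle θ = 74° with the incident direction. The magnitude of the vector change Δp⃗ = p⃗₀ − p⃗' is found from the law of cosines:
|Δp⃗|² = p₀² + p'² − 2p₀p'cos θ
|Δp⃗|² = (2.9982e-23)² + (2.7773e-23)² − 2·2.9982e-23·2.7773e-23·cos(74°)
|Δp⃗| = 3.4803e-23 kg·m/s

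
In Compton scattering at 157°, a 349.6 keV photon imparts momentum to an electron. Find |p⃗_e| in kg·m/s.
2.6306e-22 kg·m/s

The electron is initially at rest, so by conservation of momentum:
p⃗_e = p⃗₀ − p⃗'  (incident photon momentum minus scattered photon momentum)

Photon momentum magnitudes (p = h/λ = E/c):
λ₀ = hc/E₀ = 3.5465 pm → p₀ = h/λ₀ = 1.8684e-22 kg·m/s
Δλ = λ_C(1 − cos 157°) = 4.6597 pm
λ' = 8.2062 pm → p' = h/λ' = 8.0745e-23 kg·m/s

The scattered photon makes angle θ = 157° with the incident direction, so by the law of cosines:
|p⃗_e|² = p₀² + p'² − 2p₀p'cos θ
|p⃗_e|² = (1.8684e-22)² + (8.0745e-23)² − 2·1.8684e-22·8.0745e-23·cos(157°)
|p⃗_e| = 2.6306e-22 kg·m/s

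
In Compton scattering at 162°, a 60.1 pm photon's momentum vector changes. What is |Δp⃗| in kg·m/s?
2.0984e-23 kg·m/s

Photon momentum magnitude is p = h/λ.

Initial momentum:
p₀ = h/λ = 6.6261e-34/6.0100e-11 = 1.1025e-23 kg·m/s

After scattering:
λ' = λ + Δλ = 60.1 + 4.7339 = 64.8339 pm
p' = h/λ' = 6.6261e-34/6.4834e-11 = 1.0220e-23 kg·m/s

Momentum is a vector; the scattered photon's direction makes angle θ = 162° with the incident direction. The magnitude of the vector change Δp⃗ = p⃗₀ − p⃗' is found from the law of cosines:
|Δp⃗|² = p₀² + p'² − 2p₀p'cos θ
|Δp⃗|² = (1.1025e-23)² + (1.0220e-23)² − 2·1.1025e-23·1.0220e-23·cos(162°)
|Δp⃗| = 2.0984e-23 kg·m/s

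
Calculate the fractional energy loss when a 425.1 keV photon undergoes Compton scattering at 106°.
0.5148 (or 51.48%)

Calculate initial and final photon energies:

Initial: E₀ = 425.1 keV → λ₀ = 2.9166 pm
Compton shift: Δλ = 3.0951 pm
Final wavelength: λ' = 6.0117 pm
Final energy: E' = 206.2388 keV

Fractional energy loss:
(E₀ - E')/E₀ = (425.1000 - 206.2388)/425.1000
= 218.8612/425.1000
= 0.5148
= 51.48%

(Intermediate values are shown rounded; full precision is carried through to the final answer.)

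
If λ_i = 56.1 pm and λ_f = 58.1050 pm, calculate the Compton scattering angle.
80.00°

First find the wavelength shift:
Δλ = λ' - λ = 58.1050 - 56.1 = 2.0050 pm

Using Δλ = λ_C(1 - cos θ), with λ_C = h/(m_e·c) ≈ 2.42631024 pm:
cos θ = 1 - Δλ/λ_C
cos θ = 1 - 2.0050/2.42631024
cos θ = 0.173642

θ = arccos(0.173642)
θ = 80.00°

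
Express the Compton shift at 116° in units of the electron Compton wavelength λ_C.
1.4384 λ_C

The Compton shift formula is:
Δλ = λ_C(1 - cos θ)

Dividing both sides by λ_C:
Δλ/λ_C = 1 - cos θ

For θ = 116°:
Δλ/λ_C = 1 - cos(116°)
Δλ/λ_C = 1 - -0.4384
Δλ/λ_C = 1.4384

This means the shift is 1.4384 × λ_C = 3.4899 pm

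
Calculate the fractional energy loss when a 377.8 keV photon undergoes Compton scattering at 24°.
0.0601 (or 6.01%)

Calculate initial and final photon energies:

Initial: E₀ = 377.8 keV → λ₀ = 3.2817 pm
Compton shift: Δλ = 0.2098 pm
Final wavelength: λ' = 3.4915 pm
Final energy: E' = 355.1022 keV

Fractional energy loss:
(E₀ - E')/E₀ = (377.8000 - 355.1022)/377.8000
= 22.6978/377.8000
= 0.0601
= 6.01%

(Intermediate values are shown rounded; full precision is carried through to the final answer.)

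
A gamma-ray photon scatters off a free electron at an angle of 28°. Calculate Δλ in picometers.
0.2840 pm

Using the Compton scattering formula:
Δλ = λ_C(1 - cos θ)

where λ_C = h/(m_e·c) ≈ 2.4263 pm is the Compton wavelength of an electron.

For θ = 28°:
cos(28°) = 0.8829
1 - cos(28°) = 0.1171

Δλ = 2.4263 × 0.1171
Δλ = 0.2840 pm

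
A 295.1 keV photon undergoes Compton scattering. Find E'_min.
136.9378 keV (at θ = 180°)

The scattered photon has minimum energy when its wavelength is maximum, i.e., when the Compton shift Δλ = λ_C(1 − cos θ) is maximum. This occurs at θ = 180° (backscattering), giving Δλ_max = 2λ_C = 4.8526 pm.

Initial wavelength: λ₀ = hc/E₀ = 4.2014 pm
Maximum final wavelength: λ'_max = λ₀ + 2λ_C = 4.2014 + 4.8526 = 9.0541 pm
Minimum final energy: E'_min = hc/λ'_max = 136.9378 keV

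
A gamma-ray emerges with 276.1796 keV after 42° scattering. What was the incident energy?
320.7000 keV

Convert final energy to wavelength (hc ≈ 1239.842 keV·pm):
λ' = hc/E' = 1239.842 / 276.1796 = 4.4893 pm

Calculate the Compton shift:
Δλ = λ_C(1 - cos(42°))
Δλ = 2.4263 × (1 - cos(42°))
Δλ = 0.6232 pm

Initial wavelength:
λ = λ' - Δλ = 4.4893 - 0.6232 = 3.8660 pm

Initial energy:
E = hc/λ = 1239.842 / 3.8660 = 320.7000 keV

(Intermediate values are shown rounded; full precision is carried through to the final answer.)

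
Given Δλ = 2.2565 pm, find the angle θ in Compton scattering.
85.99°

From the Compton formula Δλ = λ_C(1 - cos θ), we can solve for θ:

cos θ = 1 - Δλ/λ_C

Given:
- Δλ = 2.2565 pm
- λ_C = h/(m_e·c) ≈ 2.42631024 pm

cos θ = 1 - 2.2565/2.42631024
cos θ = 1 - 0.930013
cos θ = 0.069987

θ = arccos(0.069987)
θ = 85.99°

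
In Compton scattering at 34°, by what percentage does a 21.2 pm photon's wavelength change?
1.9566%

Calculate the Compton shift:
Δλ = λ_C(1 - cos(34°))
Δλ = 2.4263 × (1 - cos(34°))
Δλ = 2.4263 × 0.1710
Δλ = 0.4148 pm

Percentage change:
(Δλ/λ₀) × 100 = (0.4148/21.2) × 100
= 1.9566%

(Intermediate values are shown rounded; full precision is carried through to the final answer.)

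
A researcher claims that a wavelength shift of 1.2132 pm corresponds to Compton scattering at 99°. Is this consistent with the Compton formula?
No, inconsistent

Calculate the expected shift for θ = 99°:

Δλ_expected = λ_C(1 - cos(99°))
Δλ_expected = 2.4263 × (1 - cos(99°))
Δλ_expected = 2.4263 × 1.1564
Δλ_expected = 2.8059 pm

Given shift: 1.2132 pm
Expected shift: 2.8059 pm
Difference: 1.5927 pm

The values do not match. The given shift corresponds to θ ≈ 60.0°, not 99°.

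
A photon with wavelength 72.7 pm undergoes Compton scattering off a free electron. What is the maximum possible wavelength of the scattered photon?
77.5526 pm (at θ = 180°)

The Compton shift is Δλ = λ_C(1 − cos θ).

Since cos θ ranges from −1 to 1, the factor (1 − cos θ) ranges from 0 to 2; the maximum shift occurs at θ = 180° (backscattering):
Δλ_max = 2λ_C = 2 × 2.4263 pm = 4.8526 pm

Maximum scattered wavelength:
λ'_max = λ₀ + Δλ_max = 72.7 + 4.8526 = 77.5526 pm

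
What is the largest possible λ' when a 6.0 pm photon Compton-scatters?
10.8526 pm (at θ = 180°)

The Compton shift is Δλ = λ_C(1 − cos θ).

Since cos θ ranges from −1 to 1, the factor (1 − cos θ) ranges from 0 to 2; the maximum shift occurs at θ = 180° (backscattering):
Δλ_max = 2λ_C = 2 × 2.4263 pm = 4.8526 pm

Maximum scattered wavelength:
λ'_max = λ₀ + Δλ_max = 6.0 + 4.8526 = 10.8526 pm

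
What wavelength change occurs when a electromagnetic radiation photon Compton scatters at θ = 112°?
3.3352 pm

Using the Compton scattering formula:
Δλ = λ_C(1 - cos θ)

where λ_C = h/(m_e·c) ≈ 2.4263 pm is the Compton wavelength of an electron.

For θ = 112°:
cos(112°) = -0.3746
1 - cos(112°) = 1.3746

Δλ = 2.4263 × 1.3746
Δλ = 3.3352 pm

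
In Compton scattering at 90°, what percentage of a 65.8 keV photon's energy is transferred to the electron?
0.1141 (or 11.41%)

Calculate initial and final photon energies:

Initial: E₀ = 65.8 keV → λ₀ = 18.8426 pm
Compton shift: Δλ = 2.4263 pm
Final wavelength: λ' = 21.2689 pm
Final energy: E' = 58.2937 keV

Fractional energy loss:
(E₀ - E')/E₀ = (65.8000 - 58.2937)/65.8000
= 7.5063/65.8000
= 0.1141
= 11.41%

(Intermediate values are shown rounded; full precision is carried through to the final answer.)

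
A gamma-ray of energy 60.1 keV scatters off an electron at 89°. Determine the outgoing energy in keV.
53.8743 keV

First convert energy to wavelength:
λ = hc/E, with hc ≈ 1239.842 keV·pm (i.e. 1239.842 eV·nm)

For E = 60.1 keV = 60100 eV:
λ = 1239.842 keV·pm / 60.1 keV
λ = 20.6297 pm

Calculate the Compton shift:
Δλ = λ_C(1 - cos(89°)) = 2.4263 × 0.9825
Δλ = 2.3840 pm

Final wavelength:
λ' = 20.6297 + 2.3840 = 23.0136 pm

Final energy:
E' = hc/λ' = 1239.842 / 23.0136 = 53.8743 keV

(Intermediate values are shown rounded; full precision is carried through to the final answer.)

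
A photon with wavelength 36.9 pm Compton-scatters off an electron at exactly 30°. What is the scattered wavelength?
37.2251 pm

Using the Compton formula: λ' = λ + λ_C(1 − cos θ)

For θ = 30°, cos θ = √3/2 (exact) ≈ 0.8660, so:
1 − cos 30° = 1 − (√3/2) ≈ 0.1340

Δλ = λ_C × 0.1340 = 2.4263 × 0.1340 = 0.3251 pm

λ' = 36.9 + 0.3251 = 37.2251 pm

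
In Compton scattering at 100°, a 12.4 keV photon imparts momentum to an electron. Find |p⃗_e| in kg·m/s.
1.0013e-23 kg·m/s

The electron is initially at rest, so by conservation of momentum:
p⃗_e = p⃗₀ − p⃗'  (incident photon momentum minus scattered photon momentum)

Photon momentum magnitudes (p = h/λ = E/c):
λ₀ = hc/E₀ = 99.9873 pm → p₀ = h/λ₀ = 6.6269e-24 kg·m/s
Δλ = λ_C(1 − cos 100°) = 2.8476 pm
λ' = 102.8349 pm → p' = h/λ' = 6.4434e-24 kg·m/s

The scattered photon makes angle θ = 100° with the incident direction, so by the law of cosines:
|p⃗_e|² = p₀² + p'² − 2p₀p'cos θ
|p⃗_e|² = (6.6269e-24)² + (6.4434e-24)² − 2·6.6269e-24·6.4434e-24·cos(100°)
|p⃗_e| = 1.0013e-23 kg·m/s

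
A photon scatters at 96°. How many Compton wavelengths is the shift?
1.1045 λ_C

The Compton shift formula is:
Δλ = λ_C(1 - cos θ)

Dividing both sides by λ_C:
Δλ/λ_C = 1 - cos θ

For θ = 96°:
Δλ/λ_C = 1 - cos(96°)
Δλ/λ_C = 1 - -0.1045
Δλ/λ_C = 1.1045

This means the shift is 1.1045 × λ_C = 2.6799 pm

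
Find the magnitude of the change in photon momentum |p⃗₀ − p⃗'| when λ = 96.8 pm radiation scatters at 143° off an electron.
1.2703e-23 kg·m/s

Photon momentum magnitude is p = h/λ.

Initial momentum:
p₀ = h/λ = 6.6261e-34/9.6800e-11 = 6.8451e-24 kg·m/s

After scattering:
λ' = λ + Δλ = 96.8 + 4.3640 = 101.1640 pm
p' = h/λ' = 6.6261e-34/1.0116e-10 = 6.5498e-24 kg·m/s

Momentum is a vector; the scattered photon's direction makes angle θ = 143° with the incident direction. The magnitude of the vector change Δp⃗ = p⃗₀ − p⃗' is found from the law of cosines:
|Δp⃗|² = p₀² + p'² − 2p₀p'cos θ
|Δp⃗|² = (6.8451e-24)² + (6.5498e-24)² − 2·6.8451e-24·6.5498e-24·cos(143°)
|Δp⃗| = 1.2703e-23 kg·m/s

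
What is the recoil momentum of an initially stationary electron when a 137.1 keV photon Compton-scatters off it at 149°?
1.1791e-22 kg·m/s

The electron is initially at rest, so by conservation of momentum:
p⃗_e = p⃗₀ − p⃗'  (incident photon momentum minus scattered photon momentum)

Photon momentum magnitudes (p = h/λ = E/c):
λ₀ = hc/E₀ = 9.0433 pm → p₀ = h/λ₀ = 7.3270e-23 kg·m/s
Δλ = λ_C(1 − cos 149°) = 4.5061 pm
λ' = 13.5494 pm → p' = h/λ' = 4.8903e-23 kg·m/s

The scattered photon makes angle θ = 149° with the incident direction, so by the law of cosines:
|p⃗_e|² = p₀² + p'² − 2p₀p'cos θ
|p⃗_e|² = (7.3270e-23)² + (4.8903e-23)² − 2·7.3270e-23·4.8903e-23·cos(149°)
|p⃗_e| = 1.1791e-22 kg·m/s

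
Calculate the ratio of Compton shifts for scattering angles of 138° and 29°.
138° produces the larger shift by a factor of 13.903

Calculate both shifts using Δλ = λ_C(1 - cos θ):

For θ₁ = 29°:
Δλ₁ = 2.4263 × (1 - cos(29°))
Δλ₁ = 2.4263 × 0.1254
Δλ₁ = 0.3042 pm

For θ₂ = 138°:
Δλ₂ = 2.4263 × (1 - cos(138°))
Δλ₂ = 2.4263 × 1.7431
Δλ₂ = 4.2294 pm

The 138° angle produces the larger shift.
Ratio: 4.2294/0.3042 = 13.903

(Intermediate values are shown rounded; full precision is carried through to the final answer.)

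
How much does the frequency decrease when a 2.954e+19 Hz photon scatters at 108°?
7.041e+18 Hz (decrease)

Convert frequency to wavelength (c = 299792458 m/s):
λ₀ = c/f₀ = 299792458/2.954e+19 = 1.0148695e-11 m = 10.1487 pm

Calculate Compton shift:
Δλ = λ_C(1 - cos(108°)) = 3.1761 pm

Final wavelength:
λ' = λ₀ + Δλ = 10.1487 + 3.1761 = 13.3248 pm

Final frequency:
f' = c/λ' = 299792458/1.3324777e-11 = 2.2498873e+19 Hz

Frequency shift (decrease):
Δf = f₀ - f' = 2.954e+19 - 2.2498873e+19 = 7.041e+18 Hz

(Intermediate values are shown rounded; full precision is carried through to the final answer.)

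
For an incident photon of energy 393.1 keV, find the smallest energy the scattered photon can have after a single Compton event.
154.8519 keV (at θ = 180°)

The scattered photon has minimum energy when its wavelength is maximum, i.e., when the Compton shift Δλ = λ_C(1 − cos θ) is maximum. This occurs at θ = 180° (backscattering), giving Δλ_max = 2λ_C = 4.8526 pm.

Initial wavelength: λ₀ = hc/E₀ = 3.1540 pm
Maximum final wavelength: λ'_max = λ₀ + 2λ_C = 3.1540 + 4.8526 = 8.0066 pm
Minimum final energy: E'_min = hc/λ'_max = 154.8519 keV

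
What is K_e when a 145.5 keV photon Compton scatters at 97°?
35.2257 keV

By energy conservation: K_e = E_initial - E_final

First find the scattered photon energy:
Initial wavelength: λ = hc/E = 8.5213 pm
Compton shift: Δλ = λ_C(1 - cos(97°)) = 2.7220 pm
Final wavelength: λ' = 8.5213 + 2.7220 = 11.2433 pm
Final photon energy: E' = hc/λ' = 110.2743 keV

Electron kinetic energy:
K_e = E - E' = 145.5000 - 110.2743 = 35.2257 keV

(Intermediate values are shown rounded; full precision is carried through to the final answer.)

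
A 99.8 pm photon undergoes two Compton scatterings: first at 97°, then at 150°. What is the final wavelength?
107.0496 pm

Apply Compton shift twice:

First scattering at θ₁ = 97°:
Δλ₁ = λ_C(1 - cos(97°))
Δλ₁ = 2.4263 × 1.1219
Δλ₁ = 2.7220 pm

After first scattering:
λ₁ = 99.8 + 2.7220 = 102.5220 pm

Second scattering at θ₂ = 150°:
Δλ₂ = λ_C(1 - cos(150°))
Δλ₂ = 2.4263 × 1.8660
Δλ₂ = 4.5276 pm

Final wavelength:
λ₂ = 102.5220 + 4.5276 = 107.0496 pm

Total shift: Δλ_total = 2.7220 + 4.5276 = 7.2496 pm

(Intermediate values are shown rounded; full precision is carried through to the final answer.)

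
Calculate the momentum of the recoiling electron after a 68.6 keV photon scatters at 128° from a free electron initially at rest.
6.0098e-23 kg·m/s

The electron is initially at rest, so by conservation of momentum:
p⃗_e = p⃗₀ − p⃗'  (incident photon momentum minus scattered photon momentum)

Photon momentum magnitudes (p = h/λ = E/c):
λ₀ = hc/E₀ = 18.0735 pm → p₀ = h/λ₀ = 3.6662e-23 kg·m/s
Δλ = λ_C(1 − cos 128°) = 3.9201 pm
λ' = 21.9936 pm → p' = h/λ' = 3.0127e-23 kg·m/s

The scattered photon makes angle θ = 128° with the incident direction, so by the law of cosines:
|p⃗_e|² = p₀² + p'² − 2p₀p'cos θ
|p⃗_e|² = (3.6662e-23)² + (3.0127e-23)² − 2·3.6662e-23·3.0127e-23·cos(128°)
|p⃗_e| = 6.0098e-23 kg·m/s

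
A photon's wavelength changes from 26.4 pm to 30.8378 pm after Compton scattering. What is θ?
146.00°

First find the wavelength shift:
Δλ = λ' - λ = 30.8378 - 26.4 = 4.4378 pm

Using Δλ = λ_C(1 - cos θ), with λ_C = h/(m_e·c) ≈ 2.42631024 pm:
cos θ = 1 - Δλ/λ_C
cos θ = 1 - 4.4378/2.42631024
cos θ = -0.829032

θ = arccos(-0.829032)
θ = 146.00°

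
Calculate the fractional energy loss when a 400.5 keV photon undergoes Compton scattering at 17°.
0.0331 (or 3.31%)

Calculate initial and final photon energies:

Initial: E₀ = 400.5 keV → λ₀ = 3.0957 pm
Compton shift: Δλ = 0.1060 pm
Final wavelength: λ' = 3.2018 pm
Final energy: E' = 387.2384 keV

Fractional energy loss:
(E₀ - E')/E₀ = (400.5000 - 387.2384)/400.5000
= 13.2616/400.5000
= 0.0331
= 3.31%

(Intermediate values are shown rounded; full precision is carried through to the final answer.)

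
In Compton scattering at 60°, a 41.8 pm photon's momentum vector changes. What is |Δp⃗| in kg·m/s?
1.5633e-23 kg·m/s

Photon momentum magnitude is p = h/λ.

Initial momentum:
p₀ = h/λ = 6.6261e-34/4.1800e-11 = 1.5852e-23 kg·m/s

After scattering:
λ' = λ + Δλ = 41.8 + 1.2132 = 43.0132 pm
p' = h/λ' = 6.6261e-34/4.3013e-11 = 1.5405e-23 kg·m/s

Momentum is a vector; the scattered photon's direction makes angle θ = 60° with the incident direction. The magnitude of the vector change Δp⃗ = p⃗₀ − p⃗' is found from the law of cosines:
|Δp⃗|² = p₀² + p'² − 2p₀p'cos θ
|Δp⃗|² = (1.5852e-23)² + (1.5405e-23)² − 2·1.5852e-23·1.5405e-23·cos(60°)
|Δp⃗| = 1.5633e-23 kg·m/s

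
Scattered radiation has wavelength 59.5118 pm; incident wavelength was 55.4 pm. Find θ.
134.00°

First find the wavelength shift:
Δλ = λ' - λ = 59.5118 - 55.4 = 4.1118 pm

Using Δλ = λ_C(1 - cos θ), with λ_C = h/(m_e·c) ≈ 2.42631024 pm:
cos θ = 1 - Δλ/λ_C
cos θ = 1 - 4.1118/2.42631024
cos θ = -0.694672

θ = arccos(-0.694672)
θ = 134.00°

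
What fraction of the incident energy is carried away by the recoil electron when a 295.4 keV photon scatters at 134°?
0.4949 (or 49.49%)

Calculate initial and final photon energies:

Initial: E₀ = 295.4 keV → λ₀ = 4.1972 pm
Compton shift: Δλ = 4.1118 pm
Final wavelength: λ' = 8.3089 pm
Final energy: E' = 149.2180 keV

Fractional energy loss:
(E₀ - E')/E₀ = (295.4000 - 149.2180)/295.4000
= 146.1820/295.4000
= 0.4949
= 49.49%

(Intermediate values are shown rounded; full precision is carried through to the final answer.)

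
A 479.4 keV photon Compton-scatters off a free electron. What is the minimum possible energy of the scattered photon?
166.6710 keV (at θ = 180°)

The scattered photon has minimum energy when its wavelength is maximum, i.e., when the Compton shift Δλ = λ_C(1 − cos θ) is maximum. This occurs at θ = 180° (backscattering), giving Δλ_max = 2λ_C = 4.8526 pm.

Initial wavelength: λ₀ = hc/E₀ = 2.5862 pm
Maximum final wavelength: λ'_max = λ₀ + 2λ_C = 2.5862 + 4.8526 = 7.4389 pm
Minimum final energy: E'_min = hc/λ'_max = 166.6710 keV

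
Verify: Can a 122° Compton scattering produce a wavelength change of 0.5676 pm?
No, inconsistent

Calculate the expected shift for θ = 122°:

Δλ_expected = λ_C(1 - cos(122°))
Δλ_expected = 2.4263 × (1 - cos(122°))
Δλ_expected = 2.4263 × 1.5299
Δλ_expected = 3.7121 pm

Given shift: 0.5676 pm
Expected shift: 3.7121 pm
Difference: 3.1444 pm

The values do not match. The given shift corresponds to θ ≈ 40.0°, not 122°.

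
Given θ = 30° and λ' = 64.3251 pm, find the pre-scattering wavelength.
64.0000 pm

From λ' = λ + Δλ, we have λ = λ' - Δλ

First calculate the Compton shift:
Δλ = λ_C(1 - cos θ)
Δλ = 2.4263 × (1 - cos(30°))
Δλ = 2.4263 × 0.1340
Δλ = 0.3251 pm

Initial wavelength:
λ = λ' - Δλ
λ = 64.3251 - 0.3251
λ = 64.0000 pm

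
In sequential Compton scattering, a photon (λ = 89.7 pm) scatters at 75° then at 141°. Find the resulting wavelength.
95.8102 pm

Apply Compton shift twice:

First scattering at θ₁ = 75°:
Δλ₁ = λ_C(1 - cos(75°))
Δλ₁ = 2.4263 × 0.7412
Δλ₁ = 1.7983 pm

After first scattering:
λ₁ = 89.7 + 1.7983 = 91.4983 pm

Second scattering at θ₂ = 141°:
Δλ₂ = λ_C(1 - cos(141°))
Δλ₂ = 2.4263 × 1.7771
Δλ₂ = 4.3119 pm

Final wavelength:
λ₂ = 91.4983 + 4.3119 = 95.8102 pm

Total shift: Δλ_total = 1.7983 + 4.3119 = 6.1102 pm

(Intermediate values are shown rounded; full precision is carried through to the final answer.)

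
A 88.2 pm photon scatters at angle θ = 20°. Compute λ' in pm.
88.3463 pm

Using the Compton scattering formula:
λ' = λ + Δλ = λ + λ_C(1 - cos θ)

Given:
- Initial wavelength λ = 88.2 pm
- Scattering angle θ = 20°
- Compton wavelength λ_C ≈ 2.4263 pm

Calculate the shift:
Δλ = 2.4263 × (1 - cos(20°))
Δλ = 2.4263 × 0.0603
Δλ = 0.1463 pm

Final wavelength:
λ' = 88.2 + 0.1463 = 88.3463 pm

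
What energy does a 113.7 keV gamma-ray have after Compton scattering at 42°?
107.5532 keV

First convert energy to wavelength:
λ = hc/E, with hc ≈ 1239.842 keV·pm (i.e. 1239.842 eV·nm)

For E = 113.7 keV = 113700 eV:
λ = 1239.842 keV·pm / 113.7 keV
λ = 10.9045 pm

Calculate the Compton shift:
Δλ = λ_C(1 - cos(42°)) = 2.4263 × 0.2569
Δλ = 0.6232 pm

Final wavelength:
λ' = 10.9045 + 0.6232 = 11.5277 pm

Final energy:
E' = hc/λ' = 1239.842 / 11.5277 = 107.5532 keV

(Intermediate values are shown rounded; full precision is carried through to the final answer.)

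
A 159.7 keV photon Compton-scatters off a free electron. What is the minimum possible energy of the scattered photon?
98.2739 keV (at θ = 180°)

The scattered photon has minimum energy when its wavelength is maximum, i.e., when the Compton shift Δλ = λ_C(1 − cos θ) is maximum. This occurs at θ = 180° (backscattering), giving Δλ_max = 2λ_C = 4.8526 pm.

Initial wavelength: λ₀ = hc/E₀ = 7.7636 pm
Maximum final wavelength: λ'_max = λ₀ + 2λ_C = 7.7636 + 4.8526 = 12.6162 pm
Minimum final energy: E'_min = hc/λ'_max = 98.2739 keV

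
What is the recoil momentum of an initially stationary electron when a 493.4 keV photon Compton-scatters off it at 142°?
3.4508e-22 kg·m/s

The electron is initially at rest, so by conservation of momentum:
p⃗_e = p⃗₀ − p⃗'  (incident photon momentum minus scattered photon momentum)

Photon momentum magnitudes (p = h/λ = E/c):
λ₀ = hc/E₀ = 2.5129 pm → p₀ = h/λ₀ = 2.6369e-22 kg·m/s
Δλ = λ_C(1 − cos 142°) = 4.3383 pm
λ' = 6.8511 pm → p' = h/λ' = 9.6715e-23 kg·m/s

The scattered photon makes angle θ = 142° with the incident direction, so by the law of cosines:
|p⃗_e|² = p₀² + p'² − 2p₀p'cos θ
|p⃗_e|² = (2.6369e-22)² + (9.6715e-23)² − 2·2.6369e-22·9.6715e-23·cos(142°)
|p⃗_e| = 3.4508e-22 kg·m/s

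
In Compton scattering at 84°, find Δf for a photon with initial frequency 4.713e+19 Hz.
1.200e+19 Hz (decrease)

Convert frequency to wavelength (c = 299792458 m/s):
λ₀ = c/f₀ = 299792458/4.713e+19 = 6.3609688e-12 m = 6.3610 pm

Calculate Compton shift:
Δλ = λ_C(1 - cos(84°)) = 2.1727 pm

Final wavelength:
λ' = λ₀ + Δλ = 6.3610 + 2.1727 = 8.5337 pm

Final frequency:
f' = c/λ' = 299792458/8.5336605e-12 = 3.5130582e+19 Hz

Frequency shift (decrease):
Δf = f₀ - f' = 4.713e+19 - 3.5130582e+19 = 1.200e+19 Hz

(Intermediate values are shown rounded; full precision is carried through to the final answer.)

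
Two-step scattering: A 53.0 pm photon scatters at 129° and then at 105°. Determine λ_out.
60.0075 pm

Apply Compton shift twice:

First scattering at θ₁ = 129°:
Δλ₁ = λ_C(1 - cos(129°))
Δλ₁ = 2.4263 × 1.6293
Δλ₁ = 3.9532 pm

After first scattering:
λ₁ = 53.0 + 3.9532 = 56.9532 pm

Second scattering at θ₂ = 105°:
Δλ₂ = λ_C(1 - cos(105°))
Δλ₂ = 2.4263 × 1.2588
Δλ₂ = 3.0543 pm

Final wavelength:
λ₂ = 56.9532 + 3.0543 = 60.0075 pm

Total shift: Δλ_total = 3.9532 + 3.0543 = 7.0075 pm

(Intermediate values are shown rounded; full precision is carried through to the final answer.)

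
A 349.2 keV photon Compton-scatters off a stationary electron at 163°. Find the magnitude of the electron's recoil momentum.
2.6403e-22 kg·m/s

The electron is initially at rest, so by conservation of momentum:
p⃗_e = p⃗₀ − p⃗'  (incident photon momentum minus scattered photon momentum)

Photon momentum magnitudes (p = h/λ = E/c):
λ₀ = hc/E₀ = 3.5505 pm → p₀ = h/λ₀ = 1.8662e-22 kg·m/s
Δλ = λ_C(1 − cos 163°) = 4.7466 pm
λ' = 8.2971 pm → p' = h/λ' = 7.9860e-23 kg·m/s

The scattered photon makes angle θ = 163° with the incident direction, so by the law of cosines:
|p⃗_e|² = p₀² + p'² − 2p₀p'cos θ
|p⃗_e|² = (1.8662e-22)² + (7.9860e-23)² − 2·1.8662e-22·7.9860e-23·cos(163°)
|p⃗_e| = 2.6403e-22 kg·m/s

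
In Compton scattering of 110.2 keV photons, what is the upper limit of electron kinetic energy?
33.2077 keV

Maximum energy transfer occurs at θ = 180° (backscattering).

Initial photon: E₀ = 110.2 keV → λ₀ = 11.2508 pm

Maximum Compton shift (at 180°):
Δλ_max = 2λ_C = 2 × 2.4263 = 4.8526 pm

Final wavelength:
λ' = 11.2508 + 4.8526 = 16.1035 pm

Minimum photon energy (maximum energy to electron):
E'_min = hc/λ' = 76.9923 keV

Maximum electron kinetic energy:
K_max = E₀ - E'_min = 110.2000 - 76.9923 = 33.2077 keV

(Intermediate values are shown rounded; full precision is carried through to the final answer.)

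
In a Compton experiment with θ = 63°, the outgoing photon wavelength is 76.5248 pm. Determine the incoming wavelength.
75.2000 pm

From λ' = λ + Δλ, we have λ = λ' - Δλ

First calculate the Compton shift:
Δλ = λ_C(1 - cos θ)
Δλ = 2.4263 × (1 - cos(63°))
Δλ = 2.4263 × 0.5460
Δλ = 1.3248 pm

Initial wavelength:
λ = λ' - Δλ
λ = 76.5248 - 1.3248
λ = 75.2000 pm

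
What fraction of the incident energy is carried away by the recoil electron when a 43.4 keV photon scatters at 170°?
0.1443 (or 14.43%)

Calculate initial and final photon energies:

Initial: E₀ = 43.4 keV → λ₀ = 28.5678 pm
Compton shift: Δλ = 4.8158 pm
Final wavelength: λ' = 33.3835 pm
Final energy: E' = 37.1393 keV

Fractional energy loss:
(E₀ - E')/E₀ = (43.4000 - 37.1393)/43.4000
= 6.2607/43.4000
= 0.1443
= 14.43%

(Intermediate values are shown rounded; full precision is carried through to the final answer.)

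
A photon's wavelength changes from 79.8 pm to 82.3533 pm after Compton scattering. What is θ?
93.00°

First find the wavelength shift:
Δλ = λ' - λ = 82.3533 - 79.8 = 2.5533 pm

Using Δλ = λ_C(1 - cos θ), with λ_C = h/(m_e·c) ≈ 2.42631024 pm:
cos θ = 1 - Δλ/λ_C
cos θ = 1 - 2.5533/2.42631024
cos θ = -0.052339

θ = arccos(-0.052339)
θ = 93.00°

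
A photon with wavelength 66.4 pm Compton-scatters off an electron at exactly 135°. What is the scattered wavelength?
70.5420 pm

Using the Compton formula: λ' = λ + λ_C(1 − cos θ)

For θ = 135°, cos θ = -√2/2 (exact) ≈ -0.7071, so:
1 − cos 135° = 1 − (-√2/2) ≈ 1.7071

Δλ = λ_C × 1.7071 = 2.4263 × 1.7071 = 4.1420 pm

λ' = 66.4 + 4.1420 = 70.5420 pm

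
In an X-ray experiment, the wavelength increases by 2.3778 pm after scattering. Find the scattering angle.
88.85°

From the Compton formula Δλ = λ_C(1 - cos θ), we can solve for θ:

cos θ = 1 - Δλ/λ_C

Given:
- Δλ = 2.3778 pm
- λ_C = h/(m_e·c) ≈ 2.42631024 pm

cos θ = 1 - 2.3778/2.42631024
cos θ = 1 - 0.980007
cos θ = 0.019993

θ = arccos(0.019993)
θ = 88.85°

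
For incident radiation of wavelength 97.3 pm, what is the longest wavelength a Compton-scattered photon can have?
102.1526 pm (at θ = 180°)

The Compton shift is Δλ = λ_C(1 − cos θ).

Since cos θ ranges from −1 to 1, the factor (1 − cos θ) ranges from 0 to 2; the maximum shift occurs at θ = 180° (backscattering):
Δλ_max = 2λ_C = 2 × 2.4263 pm = 4.8526 pm

Maximum scattered wavelength:
λ'_max = λ₀ + Δλ_max = 97.3 + 4.8526 = 102.1526 pm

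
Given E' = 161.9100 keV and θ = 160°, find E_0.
420.0998 keV

Convert final energy to wavelength (hc ≈ 1239.842 keV·pm):
λ' = hc/E' = 1239.842 / 161.9100 = 7.6576 pm

Calculate the Compton shift:
Δλ = λ_C(1 - cos(160°))
Δλ = 2.4263 × (1 - cos(160°))
Δλ = 4.7063 pm

Initial wavelength:
λ = λ' - Δλ = 7.6576 - 4.7063 = 2.9513 pm

Initial energy:
E = hc/λ = 1239.842 / 2.9513 = 420.0998 keV

(Intermediate values are shown rounded; full precision is carried through to the final answer.)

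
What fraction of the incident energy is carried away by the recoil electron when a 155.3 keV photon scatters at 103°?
0.2713 (or 27.13%)

Calculate initial and final photon energies:

Initial: E₀ = 155.3 keV → λ₀ = 7.9835 pm
Compton shift: Δλ = 2.9721 pm
Final wavelength: λ' = 10.9556 pm
Final energy: E' = 113.1693 keV

Fractional energy loss:
(E₀ - E')/E₀ = (155.3000 - 113.1693)/155.3000
= 42.1307/155.3000
= 0.2713
= 27.13%

(Intermediate values are shown rounded; full precision is carried through to the final answer.)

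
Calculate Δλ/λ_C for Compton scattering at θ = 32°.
0.1520 λ_C

The Compton shift formula is:
Δλ = λ_C(1 - cos θ)

Dividing both sides by λ_C:
Δλ/λ_C = 1 - cos θ

For θ = 32°:
Δλ/λ_C = 1 - cos(32°)
Δλ/λ_C = 1 - 0.8480
Δλ/λ_C = 0.1520

This means the shift is 0.1520 × λ_C = 0.3687 pm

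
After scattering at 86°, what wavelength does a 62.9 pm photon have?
65.1571 pm

Using the Compton scattering formula:
λ' = λ + Δλ = λ + λ_C(1 - cos θ)

Given:
- Initial wavelength λ = 62.9 pm
- Scattering angle θ = 86°
- Compton wavelength λ_C ≈ 2.4263 pm

Calculate the shift:
Δλ = 2.4263 × (1 - cos(86°))
Δλ = 2.4263 × 0.9302
Δλ = 2.2571 pm

Final wavelength:
λ' = 62.9 + 2.2571 = 65.1571 pm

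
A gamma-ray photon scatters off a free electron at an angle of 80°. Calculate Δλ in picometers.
2.0050 pm

Using the Compton scattering formula:
Δλ = λ_C(1 - cos θ)

where λ_C = h/(m_e·c) ≈ 2.4263 pm is the Compton wavelength of an electron.

For θ = 80°:
cos(80°) = 0.1736
1 - cos(80°) = 0.8264

Δλ = 2.4263 × 0.8264
Δλ = 2.0050 pm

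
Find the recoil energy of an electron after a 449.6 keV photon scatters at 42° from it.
82.8768 keV

By energy conservation: K_e = E_initial - E_final

First find the scattered photon energy:
Initial wavelength: λ = hc/E = 2.7577 pm
Compton shift: Δλ = λ_C(1 - cos(42°)) = 0.6232 pm
Final wavelength: λ' = 2.7577 + 0.6232 = 3.3809 pm
Final photon energy: E' = hc/λ' = 366.7232 keV

Electron kinetic energy:
K_e = E - E' = 449.6000 - 366.7232 = 82.8768 keV

(Intermediate values are shown rounded; full precision is carried through to the final answer.)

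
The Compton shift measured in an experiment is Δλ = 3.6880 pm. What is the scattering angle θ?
121.33°

From the Compton formula Δλ = λ_C(1 - cos θ), we can solve for θ:

cos θ = 1 - Δλ/λ_C

Given:
- Δλ = 3.6880 pm
- λ_C = h/(m_e·c) ≈ 2.42631024 pm

cos θ = 1 - 3.6880/2.42631024
cos θ = 1 - 1.520003
cos θ = -0.520003

θ = arccos(-0.520003)
θ = 121.33°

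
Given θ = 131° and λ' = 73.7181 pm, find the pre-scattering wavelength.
69.7000 pm

From λ' = λ + Δλ, we have λ = λ' - Δλ

First calculate the Compton shift:
Δλ = λ_C(1 - cos θ)
Δλ = 2.4263 × (1 - cos(131°))
Δλ = 2.4263 × 1.6561
Δλ = 4.0181 pm

Initial wavelength:
λ = λ' - Δλ
λ = 73.7181 - 4.0181
λ = 69.7000 pm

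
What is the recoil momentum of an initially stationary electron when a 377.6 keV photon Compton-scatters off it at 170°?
2.8273e-22 kg·m/s

The electron is initially at rest, so by conservation of momentum:
p⃗_e = p⃗₀ − p⃗'  (incident photon momentum minus scattered photon momentum)

Photon momentum magnitudes (p = h/λ = E/c):
λ₀ = hc/E₀ = 3.2835 pm → p₀ = h/λ₀ = 2.0180e-22 kg·m/s
Δλ = λ_C(1 − cos 170°) = 4.8158 pm
λ' = 8.0992 pm → p' = h/λ' = 8.1811e-23 kg·m/s

The scattered photon makes angle θ = 170° with the incident direction, so by the law of cosines:
|p⃗_e|² = p₀² + p'² − 2p₀p'cos θ
|p⃗_e|² = (2.0180e-22)² + (8.1811e-23)² − 2·2.0180e-22·8.1811e-23·cos(170°)
|p⃗_e| = 2.8273e-22 kg·m/s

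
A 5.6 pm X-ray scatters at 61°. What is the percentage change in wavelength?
22.3216%

Calculate the Compton shift:
Δλ = λ_C(1 - cos(61°))
Δλ = 2.4263 × (1 - cos(61°))
Δλ = 2.4263 × 0.5152
Δλ = 1.2500 pm

Percentage change:
(Δλ/λ₀) × 100 = (1.2500/5.6) × 100
= 22.3216%

(Intermediate values are shown rounded; full precision is carried through to the final answer.)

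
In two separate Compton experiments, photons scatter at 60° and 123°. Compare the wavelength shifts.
123° produces the larger shift by a factor of 3.089

Calculate both shifts using Δλ = λ_C(1 - cos θ):

For θ₁ = 60°:
Δλ₁ = 2.4263 × (1 - cos(60°))
Δλ₁ = 2.4263 × 0.5000
Δλ₁ = 1.2132 pm

For θ₂ = 123°:
Δλ₂ = 2.4263 × (1 - cos(123°))
Δλ₂ = 2.4263 × 1.5446
Δλ₂ = 3.7478 pm

The 123° angle produces the larger shift.
Ratio: 3.7478/1.2132 = 3.089

(Intermediate values are shown rounded; full precision is carried through to the final answer.)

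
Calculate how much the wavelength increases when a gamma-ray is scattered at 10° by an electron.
0.0369 pm

Using the Compton scattering formula:
Δλ = λ_C(1 - cos θ)

where λ_C = h/(m_e·c) ≈ 2.4263 pm is the Compton wavelength of an electron.

For θ = 10°:
cos(10°) = 0.9848
1 - cos(10°) = 0.0152

Δλ = 2.4263 × 0.0152
Δλ = 0.0369 pm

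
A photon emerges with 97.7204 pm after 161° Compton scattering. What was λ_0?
93.0000 pm

From λ' = λ + Δλ, we have λ = λ' - Δλ

First calculate the Compton shift:
Δλ = λ_C(1 - cos θ)
Δλ = 2.4263 × (1 - cos(161°))
Δλ = 2.4263 × 1.9455
Δλ = 4.7204 pm

Initial wavelength:
λ = λ' - Δλ
λ = 97.7204 - 4.7204
λ = 93.0000 pm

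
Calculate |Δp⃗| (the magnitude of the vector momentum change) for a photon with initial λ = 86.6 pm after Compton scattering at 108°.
1.2162e-23 kg·m/s

Photon momentum magnitude is p = h/λ.

Initial momentum:
p₀ = h/λ = 6.6261e-34/8.6600e-11 = 7.6514e-24 kg·m/s

After scattering:
λ' = λ + Δλ = 86.6 + 3.1761 = 89.7761 pm
p' = h/λ' = 6.6261e-34/8.9776e-11 = 7.3807e-24 kg·m/s

Momentum is a vector; the scattered photon's direction makes angle θ = 108° with the incident direction. The magnitude of the vector change Δp⃗ = p⃗₀ − p⃗' is found from the law of cosines:
|Δp⃗|² = p₀² + p'² − 2p₀p'cos θ
|Δp⃗|² = (7.6514e-24)² + (7.3807e-24)² − 2·7.6514e-24·7.3807e-24·cos(108°)
|Δp⃗| = 1.2162e-23 kg·m/s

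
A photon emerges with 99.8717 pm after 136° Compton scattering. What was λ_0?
95.7000 pm

From λ' = λ + Δλ, we have λ = λ' - Δλ

First calculate the Compton shift:
Δλ = λ_C(1 - cos θ)
Δλ = 2.4263 × (1 - cos(136°))
Δλ = 2.4263 × 1.7193
Δλ = 4.1717 pm

Initial wavelength:
λ = λ' - Δλ
λ = 99.8717 - 4.1717
λ = 95.7000 pm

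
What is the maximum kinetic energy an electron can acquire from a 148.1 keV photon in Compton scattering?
54.3450 keV

Maximum energy transfer occurs at θ = 180° (backscattering).

Initial photon: E₀ = 148.1 keV → λ₀ = 8.3717 pm

Maximum Compton shift (at 180°):
Δλ_max = 2λ_C = 2 × 2.4263 = 4.8526 pm

Final wavelength:
λ' = 8.3717 + 4.8526 = 13.2243 pm

Minimum photon energy (maximum energy to electron):
E'_min = hc/λ' = 93.7550 keV

Maximum electron kinetic energy:
K_max = E₀ - E'_min = 148.1000 - 93.7550 = 54.3450 keV

(Intermediate values are shown rounded; full precision is carried through to the final answer.)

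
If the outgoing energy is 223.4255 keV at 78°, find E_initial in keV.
341.8001 keV

Convert final energy to wavelength (hc ≈ 1239.842 keV·pm):
λ' = hc/E' = 1239.842 / 223.4255 = 5.5492 pm

Calculate the Compton shift:
Δλ = λ_C(1 - cos(78°))
Δλ = 2.4263 × (1 - cos(78°))
Δλ = 1.9219 pm

Initial wavelength:
λ = λ' - Δλ = 5.5492 - 1.9219 = 3.6274 pm

Initial energy:
E = hc/λ = 1239.842 / 3.6274 = 341.8001 keV

(Intermediate values are shown rounded; full precision is carried through to the final answer.)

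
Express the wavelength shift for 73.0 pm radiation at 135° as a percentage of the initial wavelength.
5.6739%

Calculate the Compton shift:
Δλ = λ_C(1 - cos(135°))
Δλ = 2.4263 × (1 - cos(135°))
Δλ = 2.4263 × 1.7071
Δλ = 4.1420 pm

Percentage change:
(Δλ/λ₀) × 100 = (4.1420/73.0) × 100
= 5.6739%

(Intermediate values are shown rounded; full precision is carried through to the final answer.)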